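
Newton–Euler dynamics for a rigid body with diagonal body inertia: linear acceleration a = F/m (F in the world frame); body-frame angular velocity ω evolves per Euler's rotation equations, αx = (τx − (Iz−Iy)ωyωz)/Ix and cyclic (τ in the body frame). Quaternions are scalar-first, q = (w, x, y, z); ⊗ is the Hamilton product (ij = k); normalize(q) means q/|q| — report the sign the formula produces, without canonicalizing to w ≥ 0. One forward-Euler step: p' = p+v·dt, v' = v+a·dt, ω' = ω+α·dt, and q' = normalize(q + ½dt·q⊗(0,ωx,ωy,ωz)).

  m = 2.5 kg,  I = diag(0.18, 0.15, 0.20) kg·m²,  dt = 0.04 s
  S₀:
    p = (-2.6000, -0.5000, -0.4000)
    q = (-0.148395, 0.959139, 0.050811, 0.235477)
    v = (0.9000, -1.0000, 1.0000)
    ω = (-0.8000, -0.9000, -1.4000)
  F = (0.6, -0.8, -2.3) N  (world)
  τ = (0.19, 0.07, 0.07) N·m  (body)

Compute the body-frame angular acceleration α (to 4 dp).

α = (0.7056, 0.6160, 0.4580)

precession coupling ω×(Iω) = (0.0630, -0.0224, -0.0216)
α = I⁻¹(τ − ω×Iω) = (0.7056, 0.6160, 0.4580)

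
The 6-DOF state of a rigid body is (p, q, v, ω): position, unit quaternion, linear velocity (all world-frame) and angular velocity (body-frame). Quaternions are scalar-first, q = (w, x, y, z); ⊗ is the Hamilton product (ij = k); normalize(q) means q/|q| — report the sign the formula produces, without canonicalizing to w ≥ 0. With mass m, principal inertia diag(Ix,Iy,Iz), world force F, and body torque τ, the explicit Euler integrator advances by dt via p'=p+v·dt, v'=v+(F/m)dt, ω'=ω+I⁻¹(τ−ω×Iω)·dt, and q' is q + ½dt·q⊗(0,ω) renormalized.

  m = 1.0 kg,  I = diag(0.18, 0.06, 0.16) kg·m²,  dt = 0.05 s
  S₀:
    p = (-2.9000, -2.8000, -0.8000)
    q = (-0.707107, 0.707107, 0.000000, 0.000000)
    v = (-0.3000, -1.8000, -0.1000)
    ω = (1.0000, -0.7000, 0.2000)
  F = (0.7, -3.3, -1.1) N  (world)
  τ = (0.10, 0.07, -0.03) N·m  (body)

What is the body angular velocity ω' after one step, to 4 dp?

ω' = (1.0317, -0.6450, 0.1644)

(τ − ω×Iω)/I = (0.6333, 1.1000, -0.7125)
ω' = ω + α·dt = (1.0317, -0.6450, 0.1644)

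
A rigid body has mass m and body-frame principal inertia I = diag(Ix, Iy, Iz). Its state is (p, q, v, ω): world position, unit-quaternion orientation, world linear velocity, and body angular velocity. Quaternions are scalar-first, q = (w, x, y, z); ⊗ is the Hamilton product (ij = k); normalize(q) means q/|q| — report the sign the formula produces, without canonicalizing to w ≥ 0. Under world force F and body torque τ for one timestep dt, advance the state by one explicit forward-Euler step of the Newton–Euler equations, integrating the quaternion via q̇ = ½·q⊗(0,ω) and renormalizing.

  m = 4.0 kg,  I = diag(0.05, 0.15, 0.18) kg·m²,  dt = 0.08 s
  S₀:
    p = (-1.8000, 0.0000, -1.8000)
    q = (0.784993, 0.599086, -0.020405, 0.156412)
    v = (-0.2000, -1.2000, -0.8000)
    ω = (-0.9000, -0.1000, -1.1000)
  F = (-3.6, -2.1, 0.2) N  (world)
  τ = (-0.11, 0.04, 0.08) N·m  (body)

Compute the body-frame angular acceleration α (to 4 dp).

precession coupling ω×(Iω) = (0.0033, -0.1287, 0.0090)
angular accel α = (-2.2660, 1.1247, 0.3944)

α = (-2.2660, 1.1247, 0.3944)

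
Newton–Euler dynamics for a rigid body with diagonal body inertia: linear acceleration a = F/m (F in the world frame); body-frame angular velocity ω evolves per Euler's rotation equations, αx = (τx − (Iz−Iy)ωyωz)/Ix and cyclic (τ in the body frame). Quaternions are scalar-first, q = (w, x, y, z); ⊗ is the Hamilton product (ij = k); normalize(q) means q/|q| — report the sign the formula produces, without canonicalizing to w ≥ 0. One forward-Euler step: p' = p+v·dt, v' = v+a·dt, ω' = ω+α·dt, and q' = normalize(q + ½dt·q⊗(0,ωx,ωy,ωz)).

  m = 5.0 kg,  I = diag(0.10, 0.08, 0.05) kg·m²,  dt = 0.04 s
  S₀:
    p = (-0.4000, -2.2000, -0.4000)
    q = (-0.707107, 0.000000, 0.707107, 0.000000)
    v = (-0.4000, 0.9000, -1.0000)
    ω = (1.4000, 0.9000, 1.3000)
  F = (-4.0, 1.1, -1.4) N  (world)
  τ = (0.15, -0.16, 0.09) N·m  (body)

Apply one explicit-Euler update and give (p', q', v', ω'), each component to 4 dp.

angular accel α = (1.8510, -3.1375, 2.3040)
ω + α·dt = (1.4740, 0.7745, 1.3922)
2q̇ = q⊗(0,ω) = (-0.6363963, -0.0707107, -0.6363963, -1.9091889)
q' = normalize(q + ½dt·q⊗(0,ω)) = (-0.7192, -0.0014, 0.6938, -0.0381)
a = (-0.8000, 0.2200, -0.2800)
new position p' = (-0.4160, -2.1640, -0.4400)
new velocity v' = (-0.4320, 0.9088, -1.0112)

p' = (-0.4160, -2.1640, -0.4400)
q' = (-0.7192, -0.0014, 0.6938, -0.0381)
v' = (-0.4320, 0.9088, -1.0112)
ω' = (1.4740, 0.7745, 1.3922)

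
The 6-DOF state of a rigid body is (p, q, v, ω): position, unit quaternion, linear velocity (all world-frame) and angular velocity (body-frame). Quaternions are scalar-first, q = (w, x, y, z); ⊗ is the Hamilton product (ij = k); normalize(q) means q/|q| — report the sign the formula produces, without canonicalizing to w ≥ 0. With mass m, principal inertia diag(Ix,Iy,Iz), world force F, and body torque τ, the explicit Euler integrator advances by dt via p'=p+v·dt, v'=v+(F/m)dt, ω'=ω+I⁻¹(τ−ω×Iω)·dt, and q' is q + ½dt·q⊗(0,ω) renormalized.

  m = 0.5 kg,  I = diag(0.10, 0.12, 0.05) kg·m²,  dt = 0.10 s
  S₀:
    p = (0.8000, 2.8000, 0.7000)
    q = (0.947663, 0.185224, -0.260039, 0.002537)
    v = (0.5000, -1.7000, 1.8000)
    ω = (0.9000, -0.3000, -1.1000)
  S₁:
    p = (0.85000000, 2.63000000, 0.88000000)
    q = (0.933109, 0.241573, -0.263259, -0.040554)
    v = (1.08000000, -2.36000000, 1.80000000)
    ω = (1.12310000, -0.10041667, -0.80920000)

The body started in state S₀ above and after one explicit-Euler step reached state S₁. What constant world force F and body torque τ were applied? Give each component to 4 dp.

F = (2.9000, -3.3000, 0.0000)
τ = (0.2000, 0.1900, 0.1400)

Δv = v₁−v₀ = (0.58000000, -0.66000000, 0.00000000)
m·(v₁−v₀)/dt = (2.9000, -3.3000, 0.0000)
Δω = ω₁−ω₀ = (0.22310000, 0.19958333, 0.29080000)
gyro term ω₀×Iω₀ = (-0.0231, -0.0495, -0.0054)
τ = I·(Δω/dt) + ω₀×(Iω₀) = (0.2000, 0.1900, 0.1400)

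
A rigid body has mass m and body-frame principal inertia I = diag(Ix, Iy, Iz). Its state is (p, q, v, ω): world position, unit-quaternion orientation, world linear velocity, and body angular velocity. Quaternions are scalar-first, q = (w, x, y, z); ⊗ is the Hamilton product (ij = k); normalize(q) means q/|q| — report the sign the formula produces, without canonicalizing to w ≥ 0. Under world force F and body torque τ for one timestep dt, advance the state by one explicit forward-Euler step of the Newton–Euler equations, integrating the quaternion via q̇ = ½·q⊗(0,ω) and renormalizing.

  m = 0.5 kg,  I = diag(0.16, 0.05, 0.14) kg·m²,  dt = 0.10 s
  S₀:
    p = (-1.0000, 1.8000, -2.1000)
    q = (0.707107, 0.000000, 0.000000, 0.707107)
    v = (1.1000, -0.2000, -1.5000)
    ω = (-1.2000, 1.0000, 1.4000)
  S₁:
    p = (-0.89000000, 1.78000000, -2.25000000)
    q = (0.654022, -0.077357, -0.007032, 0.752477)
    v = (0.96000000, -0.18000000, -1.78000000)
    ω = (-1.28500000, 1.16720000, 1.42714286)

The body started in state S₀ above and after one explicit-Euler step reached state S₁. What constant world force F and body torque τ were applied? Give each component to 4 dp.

F = (-0.7000, 0.1000, -1.4000)
τ = (-0.0100, 0.0500, 0.1700)

v₁ − v₀ = (-0.14000000, 0.02000000, -0.28000000)
F = m·Δv/dt = (-0.7000, 0.1000, -1.4000)
Δω = ω₁−ω₀ = (-0.08500000, 0.16720000, 0.02714286)
applied torque τ = (-0.0100, 0.0500, 0.1700)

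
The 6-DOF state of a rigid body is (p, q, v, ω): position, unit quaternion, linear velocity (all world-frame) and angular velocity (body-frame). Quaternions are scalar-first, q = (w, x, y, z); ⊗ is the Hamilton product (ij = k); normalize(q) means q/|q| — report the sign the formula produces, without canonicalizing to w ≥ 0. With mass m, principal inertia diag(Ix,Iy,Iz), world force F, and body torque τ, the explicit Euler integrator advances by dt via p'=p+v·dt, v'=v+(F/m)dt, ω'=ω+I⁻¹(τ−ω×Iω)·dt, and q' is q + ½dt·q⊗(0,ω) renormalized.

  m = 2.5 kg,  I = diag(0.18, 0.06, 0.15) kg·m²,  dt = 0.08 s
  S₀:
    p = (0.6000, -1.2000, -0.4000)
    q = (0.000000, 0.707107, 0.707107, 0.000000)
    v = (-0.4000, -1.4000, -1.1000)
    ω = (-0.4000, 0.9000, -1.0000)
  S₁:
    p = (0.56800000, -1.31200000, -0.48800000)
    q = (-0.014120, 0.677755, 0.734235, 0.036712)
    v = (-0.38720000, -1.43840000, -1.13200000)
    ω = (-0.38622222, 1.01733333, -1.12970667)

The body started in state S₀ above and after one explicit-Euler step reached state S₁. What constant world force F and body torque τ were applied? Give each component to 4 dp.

F = (0.4000, -1.2000, -1.0000)
τ = (-0.0500, 0.1000, -0.2000)

Δω = ω₁−ω₀ = (0.01377778, 0.11733333, -0.12970667)
τ = I·(Δω/dt) + ω₀×(Iω₀) = (-0.0500, 0.1000, -0.2000)
v₁ − v₀ = (0.01280000, -0.03840000, -0.03200000)
F = m·Δv/dt = (0.4000, -1.2000, -1.0000)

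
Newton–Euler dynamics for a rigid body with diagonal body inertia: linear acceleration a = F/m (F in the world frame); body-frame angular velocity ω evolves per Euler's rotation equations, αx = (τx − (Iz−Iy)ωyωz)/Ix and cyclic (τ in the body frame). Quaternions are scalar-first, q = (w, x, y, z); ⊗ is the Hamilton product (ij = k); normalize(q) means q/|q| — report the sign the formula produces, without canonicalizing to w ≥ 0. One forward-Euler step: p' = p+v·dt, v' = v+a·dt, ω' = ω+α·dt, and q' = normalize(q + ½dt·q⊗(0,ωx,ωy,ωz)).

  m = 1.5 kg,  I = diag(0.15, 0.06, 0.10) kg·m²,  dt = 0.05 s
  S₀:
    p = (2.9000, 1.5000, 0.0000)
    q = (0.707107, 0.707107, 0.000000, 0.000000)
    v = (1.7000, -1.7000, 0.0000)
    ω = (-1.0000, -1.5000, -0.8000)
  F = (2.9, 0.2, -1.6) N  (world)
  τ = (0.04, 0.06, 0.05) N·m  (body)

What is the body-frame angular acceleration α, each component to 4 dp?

gyro term ω×Iω = (0.0480, 0.0400, -0.1350)
(τ − ω×Iω)/I = (-0.0533, 0.3333, 1.8500)

α = (-0.0533, 0.3333, 1.8500)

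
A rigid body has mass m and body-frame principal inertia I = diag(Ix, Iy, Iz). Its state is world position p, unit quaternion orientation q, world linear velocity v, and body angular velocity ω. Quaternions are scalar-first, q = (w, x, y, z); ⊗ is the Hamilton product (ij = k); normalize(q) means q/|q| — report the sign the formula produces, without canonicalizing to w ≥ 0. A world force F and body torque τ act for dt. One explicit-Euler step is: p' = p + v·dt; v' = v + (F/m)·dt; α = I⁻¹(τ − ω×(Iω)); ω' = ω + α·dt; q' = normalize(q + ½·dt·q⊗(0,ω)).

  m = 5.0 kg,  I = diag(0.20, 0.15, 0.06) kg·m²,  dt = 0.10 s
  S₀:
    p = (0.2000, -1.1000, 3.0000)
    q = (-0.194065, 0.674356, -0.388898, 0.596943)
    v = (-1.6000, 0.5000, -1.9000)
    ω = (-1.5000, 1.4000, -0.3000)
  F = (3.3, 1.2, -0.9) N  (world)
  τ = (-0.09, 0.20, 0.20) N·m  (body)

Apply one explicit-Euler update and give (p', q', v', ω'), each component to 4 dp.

linear accel F/m = (0.6600, 0.2400, -0.1800)
p' = p + v·dt = (0.0400, -1.0500, 2.8100)
v' = v + a·dt = (-1.5340, 0.5240, -1.9180)
gyro term ω×Iω = (0.0378, 0.0630, 0.1050)
angular accel α = (-0.6390, 0.9133, 1.5833)
ω + α·dt = (-1.5639, 1.4913, -0.1417)
2q̇ = q⊗(0,ω) = (1.7350741, -0.4279533, -0.9647987, 0.4189709)
q' = normalize(q + ½dt·q⊗(0,ω)) = (-0.1067, 0.6495, -0.4348, 0.6146)

p' = (0.0400, -1.0500, 2.8100)
q' = (-0.1067, 0.6495, -0.4348, 0.6146)
v' = (-1.5340, 0.5240, -1.9180)
ω' = (-1.5639, 1.4913, -0.1417)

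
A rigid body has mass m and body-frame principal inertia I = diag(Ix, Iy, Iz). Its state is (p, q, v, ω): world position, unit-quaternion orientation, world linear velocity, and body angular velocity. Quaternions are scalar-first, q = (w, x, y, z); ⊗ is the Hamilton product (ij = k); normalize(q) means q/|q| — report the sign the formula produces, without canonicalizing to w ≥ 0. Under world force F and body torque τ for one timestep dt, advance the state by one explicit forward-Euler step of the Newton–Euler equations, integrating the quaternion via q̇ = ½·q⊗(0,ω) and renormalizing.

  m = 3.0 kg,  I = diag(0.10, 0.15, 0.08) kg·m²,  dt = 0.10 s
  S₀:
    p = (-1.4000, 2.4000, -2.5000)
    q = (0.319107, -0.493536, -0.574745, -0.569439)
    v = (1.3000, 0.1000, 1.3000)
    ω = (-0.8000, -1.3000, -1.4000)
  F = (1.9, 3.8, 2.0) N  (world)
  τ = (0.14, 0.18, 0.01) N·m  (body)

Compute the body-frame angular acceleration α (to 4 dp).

α = (2.6740, 1.0507, -0.5250)

ω×(Iω) gyroscopic = (-0.1274, 0.0224, 0.0520)
α = I⁻¹(τ − ω×Iω) = (2.6740, 1.0507, -0.5250)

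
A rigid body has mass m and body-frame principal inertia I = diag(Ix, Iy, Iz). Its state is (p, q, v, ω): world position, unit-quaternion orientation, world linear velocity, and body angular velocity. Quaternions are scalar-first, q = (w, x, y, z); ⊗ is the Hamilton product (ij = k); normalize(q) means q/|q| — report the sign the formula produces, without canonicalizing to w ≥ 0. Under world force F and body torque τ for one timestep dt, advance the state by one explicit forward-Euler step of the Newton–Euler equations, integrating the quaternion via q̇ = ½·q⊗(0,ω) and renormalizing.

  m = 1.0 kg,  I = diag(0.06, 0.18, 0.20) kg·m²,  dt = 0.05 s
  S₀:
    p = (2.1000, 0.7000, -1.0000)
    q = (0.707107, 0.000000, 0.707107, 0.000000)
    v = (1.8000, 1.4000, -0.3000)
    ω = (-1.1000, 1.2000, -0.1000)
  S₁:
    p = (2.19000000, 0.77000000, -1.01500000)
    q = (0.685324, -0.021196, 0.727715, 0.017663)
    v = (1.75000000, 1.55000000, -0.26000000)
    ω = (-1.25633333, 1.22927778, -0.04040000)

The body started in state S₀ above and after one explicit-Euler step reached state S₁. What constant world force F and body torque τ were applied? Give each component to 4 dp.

F = (-1.0000, 3.0000, 0.8000)
τ = (-0.1900, 0.0900, 0.0800)

rate change Δω = (-0.15633333, 0.02927778, 0.05960000)
ω₀×(Iω₀) = (-0.0024, -0.0154, -0.1584)
τ = I·(Δω/dt) + ω₀×(Iω₀) = (-0.1900, 0.0900, 0.0800)
v₁ − v₀ = (-0.05000000, 0.15000000, 0.04000000)
m·(v₁−v₀)/dt = (-1.0000, 3.0000, 0.8000)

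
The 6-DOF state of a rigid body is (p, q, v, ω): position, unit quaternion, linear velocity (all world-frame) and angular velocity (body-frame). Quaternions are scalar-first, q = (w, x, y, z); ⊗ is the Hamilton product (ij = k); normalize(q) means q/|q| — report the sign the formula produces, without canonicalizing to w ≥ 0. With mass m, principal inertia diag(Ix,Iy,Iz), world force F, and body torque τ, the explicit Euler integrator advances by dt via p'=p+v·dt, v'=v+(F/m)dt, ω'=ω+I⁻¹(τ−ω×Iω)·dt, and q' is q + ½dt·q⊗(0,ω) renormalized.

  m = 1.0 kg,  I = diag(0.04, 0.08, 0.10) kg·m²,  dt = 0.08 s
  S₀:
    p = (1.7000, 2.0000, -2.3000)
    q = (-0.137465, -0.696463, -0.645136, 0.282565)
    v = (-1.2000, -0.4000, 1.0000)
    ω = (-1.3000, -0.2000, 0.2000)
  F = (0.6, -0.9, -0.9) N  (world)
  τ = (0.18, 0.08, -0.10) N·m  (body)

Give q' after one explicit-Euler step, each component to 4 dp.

2q̇ = q⊗(0,ω) = (-1.0909421, 0.1061903, -0.2005489, -0.7268772)
updated quaternion q' = (-0.1808, -0.6912, -0.6522, 0.2531)

q' = (-0.1808, -0.6912, -0.6522, 0.2531)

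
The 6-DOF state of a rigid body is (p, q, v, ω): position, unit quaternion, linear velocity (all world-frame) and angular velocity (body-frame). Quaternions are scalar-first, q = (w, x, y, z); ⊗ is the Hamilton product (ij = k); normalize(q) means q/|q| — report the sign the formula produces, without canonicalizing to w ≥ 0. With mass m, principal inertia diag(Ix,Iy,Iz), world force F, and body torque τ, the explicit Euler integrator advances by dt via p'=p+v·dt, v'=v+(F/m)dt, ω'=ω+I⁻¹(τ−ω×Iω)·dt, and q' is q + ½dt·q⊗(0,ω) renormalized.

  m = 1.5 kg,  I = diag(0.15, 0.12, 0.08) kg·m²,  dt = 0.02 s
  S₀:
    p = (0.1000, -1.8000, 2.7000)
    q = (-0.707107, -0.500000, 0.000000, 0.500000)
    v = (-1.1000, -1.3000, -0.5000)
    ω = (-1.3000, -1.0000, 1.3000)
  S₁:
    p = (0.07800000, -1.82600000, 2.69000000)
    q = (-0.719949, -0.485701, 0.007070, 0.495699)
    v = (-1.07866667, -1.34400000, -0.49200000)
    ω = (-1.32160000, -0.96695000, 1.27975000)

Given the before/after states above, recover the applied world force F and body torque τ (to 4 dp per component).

ω₁ − ω₀ = (-0.02160000, 0.03305000, -0.02025000)
τ = I·(Δω/dt) + ω₀×(Iω₀) = (-0.1100, 0.0800, -0.1200)
v₁ − v₀ = (0.02133333, -0.04400000, 0.00800000)
applied force F = (1.6000, -3.3000, 0.6000)

F = (1.6000, -3.3000, 0.6000)
τ = (-0.1100, 0.0800, -0.1200)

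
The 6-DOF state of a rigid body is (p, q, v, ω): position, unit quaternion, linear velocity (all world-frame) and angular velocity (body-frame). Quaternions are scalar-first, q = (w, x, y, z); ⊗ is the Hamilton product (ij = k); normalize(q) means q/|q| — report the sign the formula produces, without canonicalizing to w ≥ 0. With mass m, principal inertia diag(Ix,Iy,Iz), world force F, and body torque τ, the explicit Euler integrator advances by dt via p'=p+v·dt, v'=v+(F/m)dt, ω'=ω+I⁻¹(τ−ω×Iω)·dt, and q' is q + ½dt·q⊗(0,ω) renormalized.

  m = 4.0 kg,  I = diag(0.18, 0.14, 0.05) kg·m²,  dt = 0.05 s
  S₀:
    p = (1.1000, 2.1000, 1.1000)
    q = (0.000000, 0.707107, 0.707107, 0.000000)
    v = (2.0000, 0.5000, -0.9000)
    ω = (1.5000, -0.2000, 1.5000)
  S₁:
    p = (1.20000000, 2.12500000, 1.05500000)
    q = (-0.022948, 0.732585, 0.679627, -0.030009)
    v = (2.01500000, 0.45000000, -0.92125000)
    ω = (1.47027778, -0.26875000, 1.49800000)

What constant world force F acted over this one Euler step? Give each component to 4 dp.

v₁ − v₀ = (0.01500000, -0.05000000, -0.02125000)
F = m·Δv/dt = (1.2000, -4.0000, -1.7000)

F = (1.2000, -4.0000, -1.7000)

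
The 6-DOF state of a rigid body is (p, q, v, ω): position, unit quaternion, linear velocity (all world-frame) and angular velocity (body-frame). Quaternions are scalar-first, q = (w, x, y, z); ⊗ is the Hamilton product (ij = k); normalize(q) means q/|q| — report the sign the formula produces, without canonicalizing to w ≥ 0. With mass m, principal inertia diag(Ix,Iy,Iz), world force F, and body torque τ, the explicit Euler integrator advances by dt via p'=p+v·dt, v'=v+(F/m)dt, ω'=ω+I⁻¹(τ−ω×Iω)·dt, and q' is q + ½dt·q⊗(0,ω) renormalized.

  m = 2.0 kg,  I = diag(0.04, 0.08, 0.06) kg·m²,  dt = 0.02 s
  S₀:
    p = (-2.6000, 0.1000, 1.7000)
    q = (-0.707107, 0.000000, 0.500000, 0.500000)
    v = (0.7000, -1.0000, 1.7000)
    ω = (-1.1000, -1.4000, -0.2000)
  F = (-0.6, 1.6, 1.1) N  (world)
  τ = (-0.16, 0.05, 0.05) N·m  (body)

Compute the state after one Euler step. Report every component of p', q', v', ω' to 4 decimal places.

ω×(Iω) gyroscopic = (-0.0056, -0.0044, 0.0616)
α = I⁻¹(τ − ω×Iω) = (-3.8600, 0.6800, -0.1933)
new body rate ω' = (-1.1772, -1.3864, -0.2039)
q⊗(0,ω) = (0.8000000, 1.3778177, 0.4399498, 0.6914214)
q + ½dt·q⊗(0,ω), renormalized = (-0.6990, 0.0138, 0.5043, 0.5068)
p' = p + v·dt = (-2.5860, 0.0800, 1.7340)
new velocity v' = (0.6940, -0.9840, 1.7110)

p' = (-2.5860, 0.0800, 1.7340)
q' = (-0.6990, 0.0138, 0.5043, 0.5068)
v' = (0.6940, -0.9840, 1.7110)
ω' = (-1.1772, -1.3864, -0.2039)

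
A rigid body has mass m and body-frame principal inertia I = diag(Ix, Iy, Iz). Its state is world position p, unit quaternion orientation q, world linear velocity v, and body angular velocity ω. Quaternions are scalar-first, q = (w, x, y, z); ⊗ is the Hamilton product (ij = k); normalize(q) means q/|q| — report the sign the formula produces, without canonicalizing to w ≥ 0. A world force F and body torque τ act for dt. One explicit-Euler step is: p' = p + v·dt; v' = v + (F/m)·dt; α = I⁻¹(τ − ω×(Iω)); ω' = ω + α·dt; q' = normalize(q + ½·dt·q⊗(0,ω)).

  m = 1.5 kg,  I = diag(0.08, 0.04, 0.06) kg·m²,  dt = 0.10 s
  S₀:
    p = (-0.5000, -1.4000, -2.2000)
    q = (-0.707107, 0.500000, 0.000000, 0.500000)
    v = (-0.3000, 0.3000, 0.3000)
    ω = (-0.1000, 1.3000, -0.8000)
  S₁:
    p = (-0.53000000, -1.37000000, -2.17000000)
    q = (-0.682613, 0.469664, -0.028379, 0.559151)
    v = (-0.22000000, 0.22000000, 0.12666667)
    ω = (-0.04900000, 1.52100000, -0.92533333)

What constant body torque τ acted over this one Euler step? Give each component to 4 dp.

Δω = ω₁−ω₀ = (0.05100000, 0.22100000, -0.12533333)
gyro term ω₀×Iω₀ = (-0.0208, 0.0016, 0.0052)
I·α + gyro = (0.0200, 0.0900, -0.0700)

τ = (0.0200, 0.0900, -0.0700)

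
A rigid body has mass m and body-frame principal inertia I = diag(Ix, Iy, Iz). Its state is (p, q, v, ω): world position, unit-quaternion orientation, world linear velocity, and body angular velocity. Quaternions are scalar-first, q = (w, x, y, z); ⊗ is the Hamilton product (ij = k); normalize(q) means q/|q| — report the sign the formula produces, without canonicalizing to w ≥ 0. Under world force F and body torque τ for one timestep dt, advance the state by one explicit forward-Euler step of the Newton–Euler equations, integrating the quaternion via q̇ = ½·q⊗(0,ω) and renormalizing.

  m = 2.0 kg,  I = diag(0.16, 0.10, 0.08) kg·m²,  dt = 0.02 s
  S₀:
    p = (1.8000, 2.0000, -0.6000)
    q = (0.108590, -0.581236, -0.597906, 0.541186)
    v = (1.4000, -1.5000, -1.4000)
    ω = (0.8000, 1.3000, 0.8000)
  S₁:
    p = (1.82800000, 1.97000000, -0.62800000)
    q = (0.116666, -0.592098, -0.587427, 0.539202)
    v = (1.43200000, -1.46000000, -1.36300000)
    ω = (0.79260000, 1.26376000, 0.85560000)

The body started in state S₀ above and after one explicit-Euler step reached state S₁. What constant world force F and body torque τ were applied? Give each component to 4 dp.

F = (3.2000, 4.0000, 3.7000)
τ = (-0.0800, -0.1300, 0.1600)

v₁ − v₀ = (0.03200000, 0.04000000, 0.03700000)
applied force F = (3.2000, 4.0000, 3.7000)
rate change Δω = (-0.00740000, -0.03624000, 0.05560000)
applied torque τ = (-0.0800, -0.1300, 0.1600)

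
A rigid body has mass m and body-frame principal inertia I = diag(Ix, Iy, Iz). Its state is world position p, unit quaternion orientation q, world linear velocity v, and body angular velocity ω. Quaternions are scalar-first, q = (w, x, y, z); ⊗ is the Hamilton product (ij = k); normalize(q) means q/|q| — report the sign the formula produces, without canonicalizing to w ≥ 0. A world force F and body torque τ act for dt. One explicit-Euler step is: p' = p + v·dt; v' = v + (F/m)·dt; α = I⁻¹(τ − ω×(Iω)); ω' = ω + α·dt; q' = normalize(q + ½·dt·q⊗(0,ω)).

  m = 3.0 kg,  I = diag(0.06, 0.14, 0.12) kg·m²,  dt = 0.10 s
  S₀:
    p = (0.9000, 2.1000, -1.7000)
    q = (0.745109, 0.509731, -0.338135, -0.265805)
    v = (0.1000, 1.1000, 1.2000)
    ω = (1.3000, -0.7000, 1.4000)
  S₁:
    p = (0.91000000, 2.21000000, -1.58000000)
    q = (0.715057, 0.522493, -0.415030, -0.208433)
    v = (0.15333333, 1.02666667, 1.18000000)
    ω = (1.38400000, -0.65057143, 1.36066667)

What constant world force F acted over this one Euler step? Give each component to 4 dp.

F = (1.6000, -2.2000, -0.6000)

Δv = v₁−v₀ = (0.05333333, -0.07333333, -0.02000000)
applied force F = (1.6000, -2.2000, -0.6000)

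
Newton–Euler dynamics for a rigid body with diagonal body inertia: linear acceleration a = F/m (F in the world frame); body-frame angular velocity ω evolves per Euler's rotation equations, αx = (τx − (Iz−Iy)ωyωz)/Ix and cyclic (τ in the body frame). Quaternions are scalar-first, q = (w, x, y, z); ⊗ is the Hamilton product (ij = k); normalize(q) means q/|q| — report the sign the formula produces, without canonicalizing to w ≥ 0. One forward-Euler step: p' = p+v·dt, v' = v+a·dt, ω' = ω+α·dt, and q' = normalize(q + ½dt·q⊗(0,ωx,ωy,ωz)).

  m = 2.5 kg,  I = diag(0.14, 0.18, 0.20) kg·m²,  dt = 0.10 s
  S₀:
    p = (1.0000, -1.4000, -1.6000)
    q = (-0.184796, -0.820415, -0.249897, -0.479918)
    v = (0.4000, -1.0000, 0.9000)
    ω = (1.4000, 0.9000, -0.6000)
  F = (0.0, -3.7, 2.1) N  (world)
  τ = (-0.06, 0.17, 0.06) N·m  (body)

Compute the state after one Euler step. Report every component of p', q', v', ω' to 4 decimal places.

p' = (1.0400, -1.5000, -1.5100)
q' = (-0.1300, -0.8011, -0.3152, -0.4919)
v' = (0.4000, -1.1480, 0.9840)
ω' = (1.3649, 0.9664, -0.5952)

a = F/m = (0.0000, -1.4800, 0.8400)
new position p' = (1.0400, -1.5000, -1.5100)
v' = v + a·dt = (0.4000, -1.1480, 0.9840)
angular accel α = (-0.3514, 0.6644, 0.0480)
ω + α·dt = (1.3649, 0.9664, -0.5952)
Hamilton product q⊗(0,ω) = (1.0855375, 0.3231500, -1.3304506, -0.2776401)
q' = normalize(q + ½dt·q⊗(0,ω)) = (-0.1300, -0.8011, -0.3152, -0.4919)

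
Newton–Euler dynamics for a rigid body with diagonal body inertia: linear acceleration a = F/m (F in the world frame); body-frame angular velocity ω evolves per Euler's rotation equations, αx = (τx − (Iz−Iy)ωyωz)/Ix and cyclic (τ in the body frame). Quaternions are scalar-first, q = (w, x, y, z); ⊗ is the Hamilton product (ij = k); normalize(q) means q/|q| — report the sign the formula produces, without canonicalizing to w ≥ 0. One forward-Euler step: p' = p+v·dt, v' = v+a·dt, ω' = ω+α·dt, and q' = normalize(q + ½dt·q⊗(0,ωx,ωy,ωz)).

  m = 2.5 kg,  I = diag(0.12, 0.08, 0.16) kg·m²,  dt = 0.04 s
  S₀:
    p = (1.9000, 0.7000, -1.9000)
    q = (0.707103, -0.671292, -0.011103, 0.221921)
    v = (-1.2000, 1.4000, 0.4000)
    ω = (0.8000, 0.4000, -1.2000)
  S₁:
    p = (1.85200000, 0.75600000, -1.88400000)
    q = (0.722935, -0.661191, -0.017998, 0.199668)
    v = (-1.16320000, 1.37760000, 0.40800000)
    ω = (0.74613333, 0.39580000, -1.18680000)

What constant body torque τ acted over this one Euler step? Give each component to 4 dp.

ω₁ − ω₀ = (-0.05386667, -0.00420000, 0.01320000)
gyro term ω₀×Iω₀ = (-0.0384, 0.0384, -0.0128)
I·α + gyro = (-0.2000, 0.0300, 0.0400)

τ = (-0.2000, 0.0300, 0.0400)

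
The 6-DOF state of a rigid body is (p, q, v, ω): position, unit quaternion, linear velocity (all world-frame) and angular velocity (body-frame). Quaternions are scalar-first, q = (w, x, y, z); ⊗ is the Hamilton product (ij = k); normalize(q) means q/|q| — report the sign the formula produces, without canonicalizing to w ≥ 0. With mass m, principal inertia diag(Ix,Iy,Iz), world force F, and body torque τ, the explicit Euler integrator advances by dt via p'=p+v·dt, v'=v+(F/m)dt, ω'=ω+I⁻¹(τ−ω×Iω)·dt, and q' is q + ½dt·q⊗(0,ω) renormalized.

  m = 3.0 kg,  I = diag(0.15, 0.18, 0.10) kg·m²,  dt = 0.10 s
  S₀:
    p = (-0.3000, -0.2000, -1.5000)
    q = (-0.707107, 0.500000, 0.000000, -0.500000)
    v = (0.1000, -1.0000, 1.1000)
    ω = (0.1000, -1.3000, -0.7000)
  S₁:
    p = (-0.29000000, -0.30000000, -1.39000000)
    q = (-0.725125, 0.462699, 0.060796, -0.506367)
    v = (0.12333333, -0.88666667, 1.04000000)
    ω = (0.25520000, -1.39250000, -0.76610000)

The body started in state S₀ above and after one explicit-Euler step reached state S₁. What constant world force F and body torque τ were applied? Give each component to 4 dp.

F = (0.7000, 3.4000, -1.8000)
τ = (0.1600, -0.1700, -0.0700)

v₁ − v₀ = (0.02333333, 0.11333333, -0.06000000)
m·(v₁−v₀)/dt = (0.7000, 3.4000, -1.8000)
rate change Δω = (0.15520000, -0.09250000, -0.06610000)
applied torque τ = (0.1600, -0.1700, -0.0700)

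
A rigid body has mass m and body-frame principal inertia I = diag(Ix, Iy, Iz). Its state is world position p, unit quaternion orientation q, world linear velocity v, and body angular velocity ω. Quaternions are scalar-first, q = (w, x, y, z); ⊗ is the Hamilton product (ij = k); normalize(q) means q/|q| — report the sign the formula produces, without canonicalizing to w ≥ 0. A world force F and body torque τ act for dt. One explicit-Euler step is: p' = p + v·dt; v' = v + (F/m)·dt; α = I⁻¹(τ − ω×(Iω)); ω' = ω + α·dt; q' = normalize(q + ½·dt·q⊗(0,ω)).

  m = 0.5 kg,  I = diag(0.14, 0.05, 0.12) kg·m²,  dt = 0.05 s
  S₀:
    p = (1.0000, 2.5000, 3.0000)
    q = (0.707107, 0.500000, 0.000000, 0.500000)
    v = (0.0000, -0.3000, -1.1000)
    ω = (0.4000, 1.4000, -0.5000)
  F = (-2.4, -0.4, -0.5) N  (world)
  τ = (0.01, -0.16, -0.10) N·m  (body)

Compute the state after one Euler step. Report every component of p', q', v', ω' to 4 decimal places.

precession coupling ω×(Iω) = (-0.0490, -0.0040, -0.0504)
(τ − ω×Iω)/I = (0.4214, -3.1200, -0.4133)
ω + α·dt = (0.4211, 1.2440, -0.5207)
q⊗(0,ω) = (0.0500000, -0.4171572, 1.4399498, 0.3464465)
q' = normalize(q + ½dt·q⊗(0,ω)) = (0.7078, 0.4892, 0.0360, 0.5083)
p + v·dt = (1.0000, 2.4850, 2.9450)
v' = v + a·dt = (-0.2400, -0.3400, -1.1500)

p' = (1.0000, 2.4850, 2.9450)
q' = (0.7078, 0.4892, 0.0360, 0.5083)
v' = (-0.2400, -0.3400, -1.1500)
ω' = (0.4211, 1.2440, -0.5207)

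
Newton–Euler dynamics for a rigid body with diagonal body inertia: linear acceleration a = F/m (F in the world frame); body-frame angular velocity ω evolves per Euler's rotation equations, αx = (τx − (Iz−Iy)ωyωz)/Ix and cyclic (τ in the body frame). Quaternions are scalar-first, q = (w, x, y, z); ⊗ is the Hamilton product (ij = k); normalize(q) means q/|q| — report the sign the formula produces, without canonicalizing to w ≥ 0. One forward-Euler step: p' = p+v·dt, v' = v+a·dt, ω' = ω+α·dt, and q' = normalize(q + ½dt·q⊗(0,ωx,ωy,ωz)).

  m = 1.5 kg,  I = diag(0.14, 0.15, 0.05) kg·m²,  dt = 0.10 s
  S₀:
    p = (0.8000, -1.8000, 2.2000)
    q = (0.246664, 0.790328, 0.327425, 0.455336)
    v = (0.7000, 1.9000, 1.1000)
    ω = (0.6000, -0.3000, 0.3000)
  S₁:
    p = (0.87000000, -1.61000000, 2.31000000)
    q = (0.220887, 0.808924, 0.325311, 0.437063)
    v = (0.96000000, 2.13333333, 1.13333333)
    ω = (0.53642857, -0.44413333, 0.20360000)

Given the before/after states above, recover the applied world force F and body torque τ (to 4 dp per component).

velocity change Δv = (0.26000000, 0.23333333, 0.03333333)
applied force F = (3.9000, 3.5000, 0.5000)
ω₁ − ω₀ = (-0.06357143, -0.14413333, -0.09640000)
precession coupling = (0.0090, 0.0162, -0.0018)
I·α + gyro = (-0.0800, -0.2000, -0.0500)

F = (3.9000, 3.5000, 0.5000)
τ = (-0.0800, -0.2000, -0.0500)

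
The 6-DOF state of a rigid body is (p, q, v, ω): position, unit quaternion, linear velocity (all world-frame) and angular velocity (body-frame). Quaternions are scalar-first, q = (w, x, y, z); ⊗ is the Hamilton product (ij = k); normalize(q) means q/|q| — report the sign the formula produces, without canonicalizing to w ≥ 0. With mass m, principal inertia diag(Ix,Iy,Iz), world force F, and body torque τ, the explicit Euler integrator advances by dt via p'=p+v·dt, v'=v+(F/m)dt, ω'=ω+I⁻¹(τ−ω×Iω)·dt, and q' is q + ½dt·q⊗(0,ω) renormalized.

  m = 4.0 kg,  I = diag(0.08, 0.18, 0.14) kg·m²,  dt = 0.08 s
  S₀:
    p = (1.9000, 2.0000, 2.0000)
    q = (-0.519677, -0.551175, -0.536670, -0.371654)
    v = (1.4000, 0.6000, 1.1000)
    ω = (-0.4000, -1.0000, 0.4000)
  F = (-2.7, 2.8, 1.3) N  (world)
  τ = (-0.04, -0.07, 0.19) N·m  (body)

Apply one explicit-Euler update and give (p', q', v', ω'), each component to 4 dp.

p' = (2.0120, 2.0480, 2.0880)
q' = (-0.5434, -0.5657, -0.5006, -0.3661)
v' = (1.3460, 0.6560, 1.1260)
ω' = (-0.4560, -1.0354, 0.4857)

ω×(Iω) gyroscopic = (0.0160, 0.0096, 0.0400)
angular accel α = (-0.7000, -0.4422, 1.0714)
ω' = ω + α·dt = (-0.4560, -1.0354, 0.4857)
q⊗(0,ω) = (-0.6084784, -0.3784512, 0.8888086, 0.1286362)
updated quaternion q' = (-0.5434, -0.5657, -0.5006, -0.3661)
p + v·dt = (2.0120, 2.0480, 2.0880)
v' = v + a·dt = (1.3460, 0.6560, 1.1260)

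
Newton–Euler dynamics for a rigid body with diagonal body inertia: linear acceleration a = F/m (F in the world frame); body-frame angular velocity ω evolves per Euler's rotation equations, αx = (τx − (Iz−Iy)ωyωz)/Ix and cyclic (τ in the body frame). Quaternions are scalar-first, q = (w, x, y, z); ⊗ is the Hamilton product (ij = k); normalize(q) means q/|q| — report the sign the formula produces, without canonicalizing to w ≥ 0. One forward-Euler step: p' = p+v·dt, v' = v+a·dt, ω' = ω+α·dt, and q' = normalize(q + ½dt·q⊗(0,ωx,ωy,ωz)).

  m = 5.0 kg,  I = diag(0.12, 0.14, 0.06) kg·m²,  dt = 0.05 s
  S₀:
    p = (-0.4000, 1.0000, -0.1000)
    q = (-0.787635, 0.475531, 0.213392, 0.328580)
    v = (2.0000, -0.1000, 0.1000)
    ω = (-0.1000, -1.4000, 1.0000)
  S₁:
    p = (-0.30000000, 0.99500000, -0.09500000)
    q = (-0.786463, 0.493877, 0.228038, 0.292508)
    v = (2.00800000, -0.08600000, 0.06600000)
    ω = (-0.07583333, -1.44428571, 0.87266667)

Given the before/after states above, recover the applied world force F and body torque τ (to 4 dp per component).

Δv = v₁−v₀ = (0.00800000, 0.01400000, -0.03400000)
m·(v₁−v₀)/dt = (0.8000, 1.4000, -3.4000)
rate change Δω = (0.02416667, -0.04428571, -0.12733333)
ω₀×(Iω₀) = (0.1120, -0.0060, 0.0028)
τ = I·(Δω/dt) + ω₀×(Iω₀) = (0.1700, -0.1300, -0.1500)

F = (0.8000, 1.4000, -3.4000)
τ = (0.1700, -0.1300, -0.1500)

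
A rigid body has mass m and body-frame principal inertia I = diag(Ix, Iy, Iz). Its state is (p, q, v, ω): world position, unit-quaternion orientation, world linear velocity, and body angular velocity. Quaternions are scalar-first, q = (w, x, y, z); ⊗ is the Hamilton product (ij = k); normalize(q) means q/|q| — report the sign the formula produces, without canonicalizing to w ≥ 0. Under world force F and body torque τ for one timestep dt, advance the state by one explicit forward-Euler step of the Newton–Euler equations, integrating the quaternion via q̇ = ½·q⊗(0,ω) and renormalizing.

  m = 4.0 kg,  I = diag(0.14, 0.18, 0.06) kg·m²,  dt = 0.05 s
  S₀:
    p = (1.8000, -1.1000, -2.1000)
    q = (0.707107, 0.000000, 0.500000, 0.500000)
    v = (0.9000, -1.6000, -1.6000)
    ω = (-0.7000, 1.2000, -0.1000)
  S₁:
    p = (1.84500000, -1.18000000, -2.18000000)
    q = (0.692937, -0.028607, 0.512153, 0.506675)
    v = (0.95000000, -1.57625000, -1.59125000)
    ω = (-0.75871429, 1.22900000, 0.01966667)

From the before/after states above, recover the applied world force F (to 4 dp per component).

F = (4.0000, 1.9000, 0.7000)

Δv = v₁−v₀ = (0.05000000, 0.02375000, 0.00875000)
applied force F = (4.0000, 1.9000, 0.7000)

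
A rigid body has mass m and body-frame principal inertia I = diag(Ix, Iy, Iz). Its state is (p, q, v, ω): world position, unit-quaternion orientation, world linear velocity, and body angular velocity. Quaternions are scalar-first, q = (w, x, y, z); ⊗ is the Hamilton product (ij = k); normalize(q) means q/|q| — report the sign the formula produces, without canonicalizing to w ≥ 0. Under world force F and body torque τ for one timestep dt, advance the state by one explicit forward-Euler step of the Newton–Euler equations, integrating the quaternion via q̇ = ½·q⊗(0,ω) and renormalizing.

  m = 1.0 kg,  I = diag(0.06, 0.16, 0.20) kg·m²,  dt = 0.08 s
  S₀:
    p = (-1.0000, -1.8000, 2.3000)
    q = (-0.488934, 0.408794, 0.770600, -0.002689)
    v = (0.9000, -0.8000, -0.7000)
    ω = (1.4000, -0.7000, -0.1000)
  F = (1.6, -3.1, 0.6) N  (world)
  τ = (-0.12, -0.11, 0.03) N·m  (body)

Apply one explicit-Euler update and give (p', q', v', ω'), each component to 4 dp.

p' = p + v·dt = (-0.9280, -1.8640, 2.2440)
v' = v + a·dt = (1.0280, -1.0480, -0.6520)
(τ − ω×Iω)/I = (-2.0467, -0.8100, 0.6400)
ω + α·dt = (1.2363, -0.7648, -0.0488)
Hamilton product q⊗(0,ω) = (-0.0331605, -0.7634499, 0.3793686, -1.3161024)
updated quaternion q' = (-0.4893, 0.3775, 0.7842, -0.0552)

p' = (-0.9280, -1.8640, 2.2440)
q' = (-0.4893, 0.3775, 0.7842, -0.0552)
v' = (1.0280, -1.0480, -0.6520)
ω' = (1.2363, -0.7648, -0.0488)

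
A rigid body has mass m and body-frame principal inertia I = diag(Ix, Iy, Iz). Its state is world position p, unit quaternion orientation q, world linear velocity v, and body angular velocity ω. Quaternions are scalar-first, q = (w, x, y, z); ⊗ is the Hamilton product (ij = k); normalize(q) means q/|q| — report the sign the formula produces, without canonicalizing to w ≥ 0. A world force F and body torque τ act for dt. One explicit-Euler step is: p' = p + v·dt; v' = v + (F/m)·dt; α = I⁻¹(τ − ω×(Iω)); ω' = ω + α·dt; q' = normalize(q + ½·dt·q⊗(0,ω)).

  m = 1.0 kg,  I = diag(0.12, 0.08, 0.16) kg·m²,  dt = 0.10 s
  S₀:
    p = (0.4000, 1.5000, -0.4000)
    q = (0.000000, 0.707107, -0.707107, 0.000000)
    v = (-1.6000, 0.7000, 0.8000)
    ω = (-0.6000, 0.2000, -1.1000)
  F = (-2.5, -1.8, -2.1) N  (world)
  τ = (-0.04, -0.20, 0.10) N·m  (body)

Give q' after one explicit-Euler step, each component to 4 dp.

Hamilton product q⊗(0,ω) = (0.5656856, 0.7778177, 0.7778177, -0.2828428)
q' = normalize(q + ½dt·q⊗(0,ω)) = (0.0282, 0.7445, -0.6669, -0.0141)

q' = (0.0282, 0.7445, -0.6669, -0.0141)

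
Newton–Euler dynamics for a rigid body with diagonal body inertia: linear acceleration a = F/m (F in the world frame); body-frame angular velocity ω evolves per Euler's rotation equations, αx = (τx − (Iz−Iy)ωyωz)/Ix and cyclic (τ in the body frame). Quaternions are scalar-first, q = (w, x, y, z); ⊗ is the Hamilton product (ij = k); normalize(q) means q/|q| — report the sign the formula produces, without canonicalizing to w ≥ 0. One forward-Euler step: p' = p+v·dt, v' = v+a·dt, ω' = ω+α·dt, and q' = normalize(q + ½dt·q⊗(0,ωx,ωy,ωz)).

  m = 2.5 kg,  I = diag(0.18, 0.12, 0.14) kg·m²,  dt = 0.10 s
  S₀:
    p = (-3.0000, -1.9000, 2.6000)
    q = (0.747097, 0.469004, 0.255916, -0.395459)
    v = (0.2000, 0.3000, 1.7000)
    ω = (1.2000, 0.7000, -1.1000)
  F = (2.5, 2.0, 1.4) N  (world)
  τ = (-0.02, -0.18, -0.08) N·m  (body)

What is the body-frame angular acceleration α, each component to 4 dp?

α = (-0.0256, -1.0600, -0.2114)

precession coupling ω×(Iω) = (-0.0154, -0.0528, -0.0504)
α = I⁻¹(τ − ω×Iω) = (-0.0256, -1.0600, -0.2114)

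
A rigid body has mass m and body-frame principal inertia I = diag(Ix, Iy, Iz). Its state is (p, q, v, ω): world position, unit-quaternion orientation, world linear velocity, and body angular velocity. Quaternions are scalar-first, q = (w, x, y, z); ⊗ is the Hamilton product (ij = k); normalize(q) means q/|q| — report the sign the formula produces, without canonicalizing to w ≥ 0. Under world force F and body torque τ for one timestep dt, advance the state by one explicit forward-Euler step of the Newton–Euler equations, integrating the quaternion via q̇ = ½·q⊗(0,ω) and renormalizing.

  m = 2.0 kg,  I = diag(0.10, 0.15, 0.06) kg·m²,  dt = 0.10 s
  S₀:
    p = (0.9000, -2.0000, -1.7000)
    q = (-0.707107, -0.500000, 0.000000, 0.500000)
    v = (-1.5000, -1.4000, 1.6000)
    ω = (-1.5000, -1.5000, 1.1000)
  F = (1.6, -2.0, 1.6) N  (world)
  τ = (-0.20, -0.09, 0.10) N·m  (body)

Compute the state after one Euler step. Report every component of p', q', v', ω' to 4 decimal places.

p' = (0.7500, -2.1400, -1.5400)
q' = (-0.7667, -0.4066, 0.0427, 0.4951)
v' = (-1.4200, -1.5000, 1.6800)
ω' = (-1.8485, -1.5160, 1.0792)

a = F/m = (0.8000, -1.0000, 0.8000)
new position p' = (0.7500, -2.1400, -1.5400)
new velocity v' = (-1.4200, -1.5000, 1.6800)
ω×(Iω) gyroscopic = (0.1485, -0.0660, 0.1125)
angular accel α = (-3.4850, -0.1600, -0.2083)
ω + α·dt = (-1.8485, -1.5160, 1.0792)
Hamilton product q⊗(0,ω) = (-1.3000000, 1.8106605, 0.8606605, -0.0278177)
updated quaternion q' = (-0.7667, -0.4066, 0.0427, 0.4951)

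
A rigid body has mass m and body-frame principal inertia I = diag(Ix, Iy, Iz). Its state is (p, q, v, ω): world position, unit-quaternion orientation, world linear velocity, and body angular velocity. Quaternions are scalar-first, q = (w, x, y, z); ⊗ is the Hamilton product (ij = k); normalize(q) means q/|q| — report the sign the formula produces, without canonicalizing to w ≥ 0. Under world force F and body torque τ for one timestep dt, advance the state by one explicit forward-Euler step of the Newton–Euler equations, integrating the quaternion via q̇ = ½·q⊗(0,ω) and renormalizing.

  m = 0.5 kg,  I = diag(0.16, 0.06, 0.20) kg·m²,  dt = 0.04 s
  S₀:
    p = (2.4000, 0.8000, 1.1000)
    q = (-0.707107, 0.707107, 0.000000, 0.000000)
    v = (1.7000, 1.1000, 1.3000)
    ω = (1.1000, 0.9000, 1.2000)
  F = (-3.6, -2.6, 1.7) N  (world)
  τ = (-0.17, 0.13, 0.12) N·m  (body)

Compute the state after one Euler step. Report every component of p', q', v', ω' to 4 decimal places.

angular accel α = (-2.0075, 3.0467, 1.0950)
new body rate ω' = (1.0197, 1.0219, 1.2438)
Hamilton product q⊗(0,ω) = (-0.7778177, -0.7778177, -1.4849247, -0.2121321)
q' = normalize(q + ½dt·q⊗(0,ω)) = (-0.7222, 0.6911, -0.0297, -0.0042)
p' = p + v·dt = (2.4680, 0.8440, 1.1520)
v' = v + a·dt = (1.4120, 0.8920, 1.4360)

p' = (2.4680, 0.8440, 1.1520)
q' = (-0.7222, 0.6911, -0.0297, -0.0042)
v' = (1.4120, 0.8920, 1.4360)
ω' = (1.0197, 1.0219, 1.2438)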